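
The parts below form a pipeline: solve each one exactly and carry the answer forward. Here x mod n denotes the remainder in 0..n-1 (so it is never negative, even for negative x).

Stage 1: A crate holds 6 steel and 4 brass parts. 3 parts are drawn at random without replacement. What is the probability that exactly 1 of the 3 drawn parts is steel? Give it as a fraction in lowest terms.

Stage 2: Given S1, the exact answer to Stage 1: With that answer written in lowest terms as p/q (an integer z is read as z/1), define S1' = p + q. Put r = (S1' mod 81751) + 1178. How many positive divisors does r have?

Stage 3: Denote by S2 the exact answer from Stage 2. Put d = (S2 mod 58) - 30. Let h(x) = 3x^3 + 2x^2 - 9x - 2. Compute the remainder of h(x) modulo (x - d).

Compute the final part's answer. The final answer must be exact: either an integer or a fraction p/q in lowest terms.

Stage 1: total draws C(10,3) = 120; favorable C(6,1)*C(4,2) = 36; P = 3/10; answer 3/10
Stage 2: S1 = 3/10; threaded value p + q = 13; r = 1191; 1191 = 3 * 397; number of divisors = (1+1) * (1+1) = 4; answer 4
Stage 3: S2 = 4; d = -26; remainder = value at the root: 3*(-26)^3 + 2*(-26)^2 - 9*(-26)^1 - 2 = (-52728) + (1352) + (234) + (-2) = -51144; answer -51144

-51144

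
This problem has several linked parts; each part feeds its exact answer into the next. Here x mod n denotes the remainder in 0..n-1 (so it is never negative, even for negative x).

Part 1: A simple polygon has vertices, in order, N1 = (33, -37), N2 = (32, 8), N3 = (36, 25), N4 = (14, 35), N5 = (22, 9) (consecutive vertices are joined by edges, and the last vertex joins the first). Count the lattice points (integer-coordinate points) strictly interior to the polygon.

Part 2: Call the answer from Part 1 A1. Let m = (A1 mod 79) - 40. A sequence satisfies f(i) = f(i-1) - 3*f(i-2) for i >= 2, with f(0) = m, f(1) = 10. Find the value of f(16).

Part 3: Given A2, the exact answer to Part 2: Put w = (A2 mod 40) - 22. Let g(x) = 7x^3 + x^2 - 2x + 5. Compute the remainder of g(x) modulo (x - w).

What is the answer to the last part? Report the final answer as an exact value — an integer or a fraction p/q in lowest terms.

-55555

Part 1: cross terms: (33*8 - 32*-37)=1448, (32*25 - 36*8)=512, (36*35 - 14*25)=910, (14*9 - 22*35)=-644, (22*-37 - 33*9)=-1111; twice the area = |1115| = 1115; area = 1115/2; boundary points = 1 + 1 + 2 + 2 + 1 = 7; strictly interior points = area - boundary/2 + 1 = 555; answer 555
Part 2: A1 = 555; m = -38; f(2) = 1*(10) - 3*(-38) = 124; iterating: f(2)=124, f(3)=94, f(4)=-278, f(5)=-560, f(6)=274, f(7)=1954, f(8)=1132, f(9)=-4730, f(10)=-8126, f(11)=6064, f(12)=30442, f(13)=12250, f(14)=-79076, f(15)=-115826, f(16)=121402; answer 121402
Part 3: A2 = 121402; w = -20; remainder = value at the root: 7*(-20)^3 + 1*(-20)^2 - 2*(-20)^1 + 5 = (-56000) + (400) + (40) + (5) = -55555; answer -55555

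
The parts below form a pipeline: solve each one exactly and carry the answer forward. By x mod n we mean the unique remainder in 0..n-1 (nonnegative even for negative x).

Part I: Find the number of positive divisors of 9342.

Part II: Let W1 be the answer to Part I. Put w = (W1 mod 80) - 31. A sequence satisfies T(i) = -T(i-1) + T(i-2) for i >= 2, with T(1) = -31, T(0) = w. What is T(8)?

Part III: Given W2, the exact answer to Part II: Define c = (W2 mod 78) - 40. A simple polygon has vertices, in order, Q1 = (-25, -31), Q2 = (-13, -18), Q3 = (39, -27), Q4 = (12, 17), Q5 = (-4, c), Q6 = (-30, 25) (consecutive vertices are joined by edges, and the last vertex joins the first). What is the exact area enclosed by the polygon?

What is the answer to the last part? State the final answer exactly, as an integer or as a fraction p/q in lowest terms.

2351

Part I: 9342 = 2 * 3^3 * 173; number of divisors = (1+1) * (3+1) * (1+1) = 16; answer 16
Part II: W1 = 16; w = -15; T(2) = -1*(-31) + 1*(-15) = 16; iterating: T(2)=16, T(3)=-47, T(4)=63, T(5)=-110, T(6)=173, T(7)=-283, T(8)=456; answer 456
Part III: W2 = 456; c = 26; cross terms: (-25*-18 - -13*-31)=47, (-13*-27 - 39*-18)=1053, (39*17 - 12*-27)=987, (12*26 - -4*17)=380, (-4*25 - -30*26)=680, (-30*-31 - -25*25)=1555; twice the area = |4702| = 4702; area = 2351; answer 2351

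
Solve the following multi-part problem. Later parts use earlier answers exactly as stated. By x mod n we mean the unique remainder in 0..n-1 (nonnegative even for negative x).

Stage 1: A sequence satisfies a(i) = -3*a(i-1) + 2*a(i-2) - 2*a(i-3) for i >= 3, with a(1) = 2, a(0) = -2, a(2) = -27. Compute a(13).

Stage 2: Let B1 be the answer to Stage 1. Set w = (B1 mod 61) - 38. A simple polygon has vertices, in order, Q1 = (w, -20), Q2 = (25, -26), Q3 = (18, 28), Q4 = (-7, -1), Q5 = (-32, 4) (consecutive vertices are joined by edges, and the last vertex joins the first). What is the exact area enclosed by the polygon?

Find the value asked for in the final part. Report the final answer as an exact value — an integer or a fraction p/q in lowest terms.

1678

Stage 1: a(3) = -3*(-27) + 2*(2) - 2*(-2) = 89; iterating: a(3)=89, a(4)=-325, a(5)=1207, a(6)=-4449, a(7)=16411, a(8)=-60545, a(9)=223355, a(10)=-823977, a(11)=3039731, a(12)=-11213857, a(13)=41368987; answer 41368987
Stage 2: B1 = 41368987; w = -31; cross terms: (-31*-26 - 25*-20)=1306, (25*28 - 18*-26)=1168, (18*-1 - -7*28)=178, (-7*4 - -32*-1)=-60, (-32*-20 - -31*4)=764; twice the area = |3356| = 3356; area = 1678; answer 1678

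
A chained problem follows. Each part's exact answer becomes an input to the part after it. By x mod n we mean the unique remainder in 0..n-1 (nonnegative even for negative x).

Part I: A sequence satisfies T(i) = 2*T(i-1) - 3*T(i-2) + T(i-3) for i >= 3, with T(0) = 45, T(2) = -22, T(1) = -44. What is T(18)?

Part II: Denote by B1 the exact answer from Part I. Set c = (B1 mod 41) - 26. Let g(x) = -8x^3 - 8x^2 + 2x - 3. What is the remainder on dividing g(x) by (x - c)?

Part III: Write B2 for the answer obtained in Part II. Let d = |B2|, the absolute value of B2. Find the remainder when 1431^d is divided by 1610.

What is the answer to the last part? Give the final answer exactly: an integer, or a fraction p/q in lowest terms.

451

Part I: T(3) = 2*(-22) - 3*(-44) + 1*(45) = 133; iterating: T(3)=133, T(4)=288, T(5)=155, T(6)=-421, T(7)=-1019, T(8)=-620, T(9)=1396, T(10)=3633, T(11)=2458, T(12)=-4587, T(13)=-12915, T(14)=-9611, T(15)=14936, T(16)=45790, T(17)=37161, T(18)=-48112; answer -48112
Part II: B1 = -48112; c = -4; remainder = value at the root: -8*(-4)^3 - 8*(-4)^2 + 2*(-4)^1 - 3 = (512) + (-128) + (-8) + (-3) = 373; answer 373
Part III: B2 = 373; d = 373; squarings mod 1610: 1431^1=1431, 1431^2=1451, 1431^4=1131, 1431^8=821, 1431^16=1061, 1431^32=331, 1431^64=81, 1431^128=121, 1431^256=151; 1431^373 = 1431^1 * 1431^4 * 1431^16 * 1431^32 * 1431^64 * 1431^256 = 451 (mod 1610); answer 451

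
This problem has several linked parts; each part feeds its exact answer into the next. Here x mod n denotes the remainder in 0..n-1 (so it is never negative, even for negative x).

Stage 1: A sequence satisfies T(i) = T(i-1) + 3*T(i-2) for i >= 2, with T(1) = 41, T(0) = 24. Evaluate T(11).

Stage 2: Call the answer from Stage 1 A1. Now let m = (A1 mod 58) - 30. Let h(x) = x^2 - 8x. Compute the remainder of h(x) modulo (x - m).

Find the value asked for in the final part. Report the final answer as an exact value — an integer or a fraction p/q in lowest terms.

Stage 1: T(2) = 1*(41) + 3*(24) = 113; iterating: T(2)=113, T(3)=236, T(4)=575, T(5)=1283, T(6)=3008, T(7)=6857, T(8)=15881, T(9)=36452, T(10)=84095, T(11)=193451; answer 193451
Stage 2: A1 = 193451; m = -9; remainder = value at the root: 1*(-9)^2 - 8*(-9)^1 = (81) + (72) = 153; answer 153

153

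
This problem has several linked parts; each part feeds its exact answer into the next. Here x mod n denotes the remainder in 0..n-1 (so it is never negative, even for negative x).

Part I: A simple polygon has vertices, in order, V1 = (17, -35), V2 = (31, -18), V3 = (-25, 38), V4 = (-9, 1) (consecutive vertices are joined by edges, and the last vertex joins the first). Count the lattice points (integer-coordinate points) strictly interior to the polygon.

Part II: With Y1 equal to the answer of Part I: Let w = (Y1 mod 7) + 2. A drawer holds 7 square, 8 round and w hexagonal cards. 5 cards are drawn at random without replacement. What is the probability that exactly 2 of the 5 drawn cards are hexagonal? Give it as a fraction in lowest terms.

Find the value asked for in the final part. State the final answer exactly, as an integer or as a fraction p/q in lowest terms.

2275/7752

Part I: cross terms: (17*-18 - 31*-35)=779, (31*38 - -25*-18)=728, (-25*1 - -9*38)=317, (-9*-35 - 17*1)=298; twice the area = |2122| = 2122; area = 1061; boundary points = 1 + 56 + 1 + 2 = 60; strictly interior points = area - boundary/2 + 1 = 1032; answer 1032
Part II: Y1 = 1032; w = 5; total draws C(20,5) = 15504; favorable C(5,2)*C(15,3) = 4550; P = 2275/7752; answer 2275/7752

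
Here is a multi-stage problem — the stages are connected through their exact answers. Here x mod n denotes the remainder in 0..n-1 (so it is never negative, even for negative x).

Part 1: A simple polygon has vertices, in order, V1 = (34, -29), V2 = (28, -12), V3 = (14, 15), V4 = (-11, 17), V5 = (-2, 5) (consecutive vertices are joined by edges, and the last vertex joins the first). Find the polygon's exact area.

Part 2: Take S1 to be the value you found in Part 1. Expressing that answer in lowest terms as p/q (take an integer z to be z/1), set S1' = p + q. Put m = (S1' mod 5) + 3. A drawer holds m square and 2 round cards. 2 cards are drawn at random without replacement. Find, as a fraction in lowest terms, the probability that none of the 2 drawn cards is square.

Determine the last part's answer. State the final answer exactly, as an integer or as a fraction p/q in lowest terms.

1/21

Part 1: cross terms: (34*-12 - 28*-29)=404, (28*15 - 14*-12)=588, (14*17 - -11*15)=403, (-11*5 - -2*17)=-21, (-2*-29 - 34*5)=-112; twice the area = |1262| = 1262; area = 631; answer 631
Part 2: S1 = 631; threaded value p + q = 632; m = 5; total draws C(7,2) = 21; favorable C(2,2) = 1; P = 1/21; answer 1/21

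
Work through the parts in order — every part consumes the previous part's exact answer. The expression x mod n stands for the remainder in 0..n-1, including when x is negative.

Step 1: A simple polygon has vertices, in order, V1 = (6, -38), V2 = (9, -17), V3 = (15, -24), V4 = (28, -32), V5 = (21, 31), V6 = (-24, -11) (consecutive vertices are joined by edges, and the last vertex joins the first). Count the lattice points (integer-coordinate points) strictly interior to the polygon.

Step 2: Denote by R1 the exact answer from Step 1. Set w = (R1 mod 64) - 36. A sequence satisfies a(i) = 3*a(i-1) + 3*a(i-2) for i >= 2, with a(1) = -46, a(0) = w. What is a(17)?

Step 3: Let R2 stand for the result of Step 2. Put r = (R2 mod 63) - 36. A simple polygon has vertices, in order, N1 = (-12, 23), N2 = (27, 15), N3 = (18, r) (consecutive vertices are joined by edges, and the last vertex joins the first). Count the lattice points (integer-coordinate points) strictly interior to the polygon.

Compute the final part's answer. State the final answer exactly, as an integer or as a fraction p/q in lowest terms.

Step 1: cross terms: (6*-17 - 9*-38)=240, (9*-24 - 15*-17)=39, (15*-32 - 28*-24)=192, (28*31 - 21*-32)=1540, (21*-11 - -24*31)=513, (-24*-38 - 6*-11)=978; twice the area = |3502| = 3502; area = 1751; boundary points = 3 + 1 + 1 + 7 + 3 + 3 = 18; strictly interior points = area - boundary/2 + 1 = 1743; answer 1743
Step 2: R1 = 1743; w = -21; a(2) = 3*(-46) + 3*(-21) = -201; iterating: a(2)=-201, a(3)=-741, a(4)=-2826, a(5)=-10701, a(6)=-40581, a(7)=-153846, a(8)=-583281, a(9)=-2211381, a(10)=-8383986, a(11)=-31786101, a(12)=-120510261, a(13)=-456889086, a(14)=-1732198041, a(15)=-6567261381, a(16)=-24898378266, a(17)=-94396918941; answer -94396918941
Step 3: R2 = -94396918941; r = -18; cross terms: (-12*15 - 27*23)=-801, (27*-18 - 18*15)=-756, (18*23 - -12*-18)=198; twice the area = |-1359| = 1359; area = 1359/2; boundary points = 1 + 3 + 1 = 5; strictly interior points = area - boundary/2 + 1 = 678; answer 678

678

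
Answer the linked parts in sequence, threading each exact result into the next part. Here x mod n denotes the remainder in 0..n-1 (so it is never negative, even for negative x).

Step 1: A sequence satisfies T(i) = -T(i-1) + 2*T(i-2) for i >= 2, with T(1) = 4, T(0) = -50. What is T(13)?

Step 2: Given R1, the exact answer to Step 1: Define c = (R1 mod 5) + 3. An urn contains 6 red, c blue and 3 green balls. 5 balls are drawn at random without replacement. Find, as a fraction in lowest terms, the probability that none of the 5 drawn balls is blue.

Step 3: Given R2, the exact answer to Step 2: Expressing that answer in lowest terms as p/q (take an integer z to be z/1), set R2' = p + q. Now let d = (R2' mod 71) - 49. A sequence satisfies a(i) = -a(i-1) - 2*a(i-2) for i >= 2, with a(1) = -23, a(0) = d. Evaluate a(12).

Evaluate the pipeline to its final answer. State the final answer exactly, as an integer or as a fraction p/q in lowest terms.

1633

Step 1: T(2) = -1*(4) + 2*(-50) = -104; iterating: T(2)=-104, T(3)=112, T(4)=-320, T(5)=544, T(6)=-1184, T(7)=2272, T(8)=-4640, T(9)=9184, T(10)=-18464, T(11)=36832, T(12)=-73760, T(13)=147424; answer 147424
Step 2: R1 = 147424; c = 7; total draws C(16,5) = 4368; favorable C(9,5) = 126; P = 3/104; answer 3/104
Step 3: R2 = 3/104; threaded value p + q = 107; d = -13; a(2) = -1*(-23) - 2*(-13) = 49; iterating: a(2)=49, a(3)=-3, a(4)=-95, a(5)=101, a(6)=89, a(7)=-291, a(8)=113, a(9)=469, a(10)=-695, a(11)=-243, a(12)=1633; answer 1633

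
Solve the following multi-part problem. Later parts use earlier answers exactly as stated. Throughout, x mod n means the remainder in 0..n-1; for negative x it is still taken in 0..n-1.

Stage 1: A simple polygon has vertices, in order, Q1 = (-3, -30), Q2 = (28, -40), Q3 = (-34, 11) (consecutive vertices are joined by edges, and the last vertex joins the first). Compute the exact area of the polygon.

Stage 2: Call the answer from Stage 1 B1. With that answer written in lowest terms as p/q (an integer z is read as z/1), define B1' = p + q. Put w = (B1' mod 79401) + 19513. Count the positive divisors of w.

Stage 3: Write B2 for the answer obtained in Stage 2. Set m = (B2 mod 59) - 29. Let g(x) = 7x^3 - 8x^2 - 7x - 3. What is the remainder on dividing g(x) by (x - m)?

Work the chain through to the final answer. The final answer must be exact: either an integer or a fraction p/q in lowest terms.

-89243

Stage 1: cross terms: (-3*-40 - 28*-30)=960, (28*11 - -34*-40)=-1052, (-34*-30 - -3*11)=1053; twice the area = |961| = 961; area = 961/2; answer 961/2
Stage 2: B1 = 961/2; threaded value p + q = 963; w = 20476; 20476 = 2^2 * 5119; number of divisors = (2+1) * (1+1) = 6; answer 6
Stage 3: B2 = 6; m = -23; remainder = value at the root: 7*(-23)^3 - 8*(-23)^2 - 7*(-23)^1 - 3 = (-85169) + (-4232) + (161) + (-3) = -89243; answer -89243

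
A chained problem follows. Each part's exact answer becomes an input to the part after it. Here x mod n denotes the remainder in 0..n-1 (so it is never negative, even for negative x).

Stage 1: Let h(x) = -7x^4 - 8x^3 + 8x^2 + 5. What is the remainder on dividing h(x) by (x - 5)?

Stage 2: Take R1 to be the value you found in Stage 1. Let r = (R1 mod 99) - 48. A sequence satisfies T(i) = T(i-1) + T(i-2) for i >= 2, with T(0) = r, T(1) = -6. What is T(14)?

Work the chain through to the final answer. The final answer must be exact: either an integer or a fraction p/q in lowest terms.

4495

Stage 1: remainder = value at the root: -7*(5)^4 - 8*(5)^3 + 8*(5)^2 + 5 = (-4375) + (-1000) + (200) + (5) = -5170; answer -5170
Stage 2: R1 = -5170; r = 29; T(2) = 1*(-6) + 1*(29) = 23; iterating: T(2)=23, T(3)=17, T(4)=40, T(5)=57, T(6)=97, T(7)=154, T(8)=251, T(9)=405, T(10)=656, T(11)=1061, T(12)=1717, T(13)=2778, T(14)=4495; answer 4495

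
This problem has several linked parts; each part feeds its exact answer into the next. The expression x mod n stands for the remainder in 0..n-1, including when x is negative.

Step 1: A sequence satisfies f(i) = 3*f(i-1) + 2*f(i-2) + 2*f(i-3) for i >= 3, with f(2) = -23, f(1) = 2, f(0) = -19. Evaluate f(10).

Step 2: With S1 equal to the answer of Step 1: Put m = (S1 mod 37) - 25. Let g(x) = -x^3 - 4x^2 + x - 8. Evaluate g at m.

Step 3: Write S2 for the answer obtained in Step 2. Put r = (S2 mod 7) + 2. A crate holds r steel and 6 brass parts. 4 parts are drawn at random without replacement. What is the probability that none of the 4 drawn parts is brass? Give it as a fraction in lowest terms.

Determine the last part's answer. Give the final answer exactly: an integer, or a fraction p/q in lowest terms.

1/210

Step 1: f(3) = 3*(-23) + 2*(2) + 2*(-19) = -103; iterating: f(3)=-103, f(4)=-351, f(5)=-1305, f(6)=-4823, f(7)=-17781, f(8)=-65599, f(9)=-242005, f(10)=-892775; answer -892775
Step 2: S1 = -892775; m = 10; -1*(10)^3 - 4*(10)^2 + 1*(10)^1 - 8 = (-1000) + (-400) + (10) + (-8) = -1398; answer -1398
Step 3: S2 = -1398; r = 4; total draws C(10,4) = 210; favorable C(4,4) = 1; P = 1/210; answer 1/210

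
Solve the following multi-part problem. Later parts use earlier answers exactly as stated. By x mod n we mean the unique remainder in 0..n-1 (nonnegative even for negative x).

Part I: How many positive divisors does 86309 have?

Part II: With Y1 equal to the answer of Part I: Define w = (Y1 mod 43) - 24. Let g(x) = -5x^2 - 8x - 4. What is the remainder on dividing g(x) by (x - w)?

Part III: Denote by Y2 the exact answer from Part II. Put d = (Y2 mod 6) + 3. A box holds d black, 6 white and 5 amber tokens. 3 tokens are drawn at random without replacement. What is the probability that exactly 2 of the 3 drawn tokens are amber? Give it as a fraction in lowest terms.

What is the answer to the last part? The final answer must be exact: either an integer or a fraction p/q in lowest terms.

65/408

Part I: 86309 = 17 * 5077; number of divisors = (1+1) * (1+1) = 4; answer 4
Part II: Y1 = 4; w = -20; remainder = value at the root: -5*(-20)^2 - 8*(-20)^1 - 4 = (-2000) + (160) + (-4) = -1844; answer -1844
Part III: Y2 = -1844; d = 7; total draws C(18,3) = 816; favorable C(5,2)*C(13,1) = 130; P = 65/408; answer 65/408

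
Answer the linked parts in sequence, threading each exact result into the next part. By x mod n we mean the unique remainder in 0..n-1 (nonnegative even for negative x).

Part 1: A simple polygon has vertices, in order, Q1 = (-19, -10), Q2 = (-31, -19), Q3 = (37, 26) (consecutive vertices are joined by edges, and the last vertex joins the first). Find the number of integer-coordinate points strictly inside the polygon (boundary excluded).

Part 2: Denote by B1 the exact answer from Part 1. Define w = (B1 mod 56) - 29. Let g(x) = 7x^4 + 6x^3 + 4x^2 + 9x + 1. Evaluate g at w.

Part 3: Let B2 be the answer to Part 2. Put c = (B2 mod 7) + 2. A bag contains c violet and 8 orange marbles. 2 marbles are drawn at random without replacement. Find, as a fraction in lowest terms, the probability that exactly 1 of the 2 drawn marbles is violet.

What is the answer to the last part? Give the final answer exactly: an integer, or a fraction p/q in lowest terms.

16/33

Part 1: cross terms: (-19*-19 - -31*-10)=51, (-31*26 - 37*-19)=-103, (37*-10 - -19*26)=124; twice the area = |72| = 72; area = 36; boundary points = 3 + 1 + 4 = 8; strictly interior points = area - boundary/2 + 1 = 33; answer 33
Part 2: B1 = 33; w = 4; 7*(4)^4 + 6*(4)^3 + 4*(4)^2 + 9*(4)^1 + 1 = (1792) + (384) + (64) + (36) + (1) = 2277; answer 2277
Part 3: B2 = 2277; c = 4; total draws C(12,2) = 66; favorable C(4,1)*C(8,1) = 32; P = 16/33; answer 16/33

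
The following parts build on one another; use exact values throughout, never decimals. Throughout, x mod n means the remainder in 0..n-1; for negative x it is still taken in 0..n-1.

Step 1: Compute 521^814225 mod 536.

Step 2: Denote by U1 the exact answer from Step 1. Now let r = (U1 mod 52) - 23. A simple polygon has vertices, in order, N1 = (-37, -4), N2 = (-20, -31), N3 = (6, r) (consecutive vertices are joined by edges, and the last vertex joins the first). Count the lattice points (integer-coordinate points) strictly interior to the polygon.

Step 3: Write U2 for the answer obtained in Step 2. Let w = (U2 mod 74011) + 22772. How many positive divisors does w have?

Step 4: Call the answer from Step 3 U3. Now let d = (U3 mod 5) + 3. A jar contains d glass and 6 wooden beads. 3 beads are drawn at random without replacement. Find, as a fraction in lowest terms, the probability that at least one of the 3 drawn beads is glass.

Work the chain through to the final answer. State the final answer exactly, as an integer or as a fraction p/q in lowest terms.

Step 1: squarings mod 536: 521^1=521, 521^2=225, 521^4=241, 521^8=193, 521^16=265, 521^32=9, 521^64=81, 521^128=129, 521^256=25, 521^512=89, 521^1024=417, 521^2048=225, 521^4096=241, 521^8192=193, 521^16384=265, 521^32768=9, 521^65536=81, 521^131072=129, 521^262144=25, 521^524288=89; 521^814225 = 521^1 * 521^16 * 521^128 * 521^1024 * 521^2048 * 521^8192 * 521^16384 * 521^262144 * 521^524288 = 137 (mod 536); answer 137
Step 2: U1 = 137; r = 10; cross terms: (-37*-31 - -20*-4)=1067, (-20*10 - 6*-31)=-14, (6*-4 - -37*10)=346; twice the area = |1399| = 1399; area = 1399/2; boundary points = 1 + 1 + 1 = 3; strictly interior points = area - boundary/2 + 1 = 699; answer 699
Step 3: U2 = 699; w = 23471; 23471 = 7^2 * 479; number of divisors = (2+1) * (1+1) = 6; answer 6
Step 4: U3 = 6; d = 4; total draws C(10,3) = 120; complement C(6,3) = 20; favorable 120 - 20 = 100; P = 5/6; answer 5/6

5/6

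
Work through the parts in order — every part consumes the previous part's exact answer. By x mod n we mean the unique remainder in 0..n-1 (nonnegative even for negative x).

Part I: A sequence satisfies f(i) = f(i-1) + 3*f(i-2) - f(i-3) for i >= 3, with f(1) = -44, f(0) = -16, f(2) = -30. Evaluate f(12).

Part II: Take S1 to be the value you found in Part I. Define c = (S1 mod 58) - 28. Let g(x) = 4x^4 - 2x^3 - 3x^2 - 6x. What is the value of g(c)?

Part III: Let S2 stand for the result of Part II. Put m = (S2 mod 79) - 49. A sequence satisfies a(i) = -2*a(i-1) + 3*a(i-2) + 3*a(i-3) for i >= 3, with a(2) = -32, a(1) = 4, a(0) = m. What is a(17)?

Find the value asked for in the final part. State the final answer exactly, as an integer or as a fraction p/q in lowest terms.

Part I: f(3) = 1*(-30) + 3*(-44) - 1*(-16) = -146; iterating: f(3)=-146, f(4)=-192, f(5)=-600, f(6)=-1030, f(7)=-2638, f(8)=-5128, f(9)=-12012, f(10)=-24758, f(11)=-55666, f(12)=-117928; answer -117928
Part II: S1 = -117928; c = 16; 4*(16)^4 - 2*(16)^3 - 3*(16)^2 - 6*(16)^1 = (262144) + (-8192) + (-768) + (-96) = 253088; answer 253088
Part III: S2 = 253088; m = 2; a(3) = -2*(-32) + 3*(4) + 3*(2) = 82; iterating: a(3)=82, a(4)=-248, a(5)=646, a(6)=-1790, a(7)=4774, a(8)=-12980, a(9)=34912, a(10)=-94442, a(11)=254680, a(12)=-687950, a(13)=1856614, a(14)=-5013038, a(15)=13532068, a(16)=-36533408, a(17)=98623906; answer 98623906

98623906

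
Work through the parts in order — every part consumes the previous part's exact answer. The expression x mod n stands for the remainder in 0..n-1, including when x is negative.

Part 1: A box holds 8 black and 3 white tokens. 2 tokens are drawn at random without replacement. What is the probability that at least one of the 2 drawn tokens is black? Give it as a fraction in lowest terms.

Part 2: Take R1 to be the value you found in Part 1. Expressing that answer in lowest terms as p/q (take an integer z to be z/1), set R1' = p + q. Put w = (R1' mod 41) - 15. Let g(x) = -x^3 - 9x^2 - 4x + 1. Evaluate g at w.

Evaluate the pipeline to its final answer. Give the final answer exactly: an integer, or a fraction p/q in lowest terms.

Part 1: total draws C(11,2) = 55; complement C(3,2) = 3; favorable 55 - 3 = 52; P = 52/55; answer 52/55
Part 2: R1 = 52/55; threaded value p + q = 107; w = 10; -1*(10)^3 - 9*(10)^2 - 4*(10)^1 + 1 = (-1000) + (-900) + (-40) + (1) = -1939; answer -1939

-1939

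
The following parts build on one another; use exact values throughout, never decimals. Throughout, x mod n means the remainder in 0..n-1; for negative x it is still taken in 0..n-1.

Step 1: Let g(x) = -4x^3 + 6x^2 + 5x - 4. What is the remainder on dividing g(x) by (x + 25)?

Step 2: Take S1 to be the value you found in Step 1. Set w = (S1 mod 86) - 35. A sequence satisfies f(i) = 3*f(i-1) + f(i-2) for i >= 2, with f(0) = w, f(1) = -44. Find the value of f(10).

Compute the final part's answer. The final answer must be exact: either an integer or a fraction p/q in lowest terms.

Step 1: remainder = value at the root: -4*(-25)^3 + 6*(-25)^2 + 5*(-25)^1 - 4 = (62500) + (3750) + (-125) + (-4) = 66121; answer 66121
Step 2: S1 = 66121; w = 38; f(2) = 3*(-44) + 1*(38) = -94; iterating: f(2)=-94, f(3)=-326, f(4)=-1072, f(5)=-3542, f(6)=-11698, f(7)=-38636, f(8)=-127606, f(9)=-421454, f(10)=-1391968; answer -1391968

-1391968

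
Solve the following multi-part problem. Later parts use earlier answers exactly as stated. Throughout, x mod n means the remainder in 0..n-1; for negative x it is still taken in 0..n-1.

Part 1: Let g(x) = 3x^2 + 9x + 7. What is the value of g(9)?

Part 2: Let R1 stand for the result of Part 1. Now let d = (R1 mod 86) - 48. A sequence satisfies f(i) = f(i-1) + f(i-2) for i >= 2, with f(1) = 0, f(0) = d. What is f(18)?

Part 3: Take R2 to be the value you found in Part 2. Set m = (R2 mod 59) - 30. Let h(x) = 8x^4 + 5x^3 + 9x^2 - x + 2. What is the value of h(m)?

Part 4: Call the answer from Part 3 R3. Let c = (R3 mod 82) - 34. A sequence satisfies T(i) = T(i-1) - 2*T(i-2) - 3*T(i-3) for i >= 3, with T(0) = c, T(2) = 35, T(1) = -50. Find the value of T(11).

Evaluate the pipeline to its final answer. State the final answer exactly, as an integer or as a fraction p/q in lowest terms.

-4140

Part 1: 3*(9)^2 + 9*(9)^1 + 7 = (243) + (81) + (7) = 331; answer 331
Part 2: R1 = 331; d = 25; f(2) = 1*(0) + 1*(25) = 25; iterating: f(2)=25, f(3)=25, f(4)=50, f(5)=75, f(6)=125, f(7)=200, f(8)=325, f(9)=525, f(10)=850, f(11)=1375, f(12)=2225, f(13)=3600, f(14)=5825, f(15)=9425, f(16)=15250, f(17)=24675, f(18)=39925; answer 39925
Part 3: R2 = 39925; m = 11; 8*(11)^4 + 5*(11)^3 + 9*(11)^2 - 1*(11)^1 + 2 = (117128) + (6655) + (1089) + (-11) + (2) = 124863; answer 124863
Part 4: R3 = 124863; c = 25; T(3) = 1*(35) - 2*(-50) - 3*(25) = 60; iterating: T(3)=60, T(4)=140, T(5)=-85, T(6)=-545, T(7)=-795, T(8)=550, T(9)=3775, T(10)=5060, T(11)=-4140; answer -4140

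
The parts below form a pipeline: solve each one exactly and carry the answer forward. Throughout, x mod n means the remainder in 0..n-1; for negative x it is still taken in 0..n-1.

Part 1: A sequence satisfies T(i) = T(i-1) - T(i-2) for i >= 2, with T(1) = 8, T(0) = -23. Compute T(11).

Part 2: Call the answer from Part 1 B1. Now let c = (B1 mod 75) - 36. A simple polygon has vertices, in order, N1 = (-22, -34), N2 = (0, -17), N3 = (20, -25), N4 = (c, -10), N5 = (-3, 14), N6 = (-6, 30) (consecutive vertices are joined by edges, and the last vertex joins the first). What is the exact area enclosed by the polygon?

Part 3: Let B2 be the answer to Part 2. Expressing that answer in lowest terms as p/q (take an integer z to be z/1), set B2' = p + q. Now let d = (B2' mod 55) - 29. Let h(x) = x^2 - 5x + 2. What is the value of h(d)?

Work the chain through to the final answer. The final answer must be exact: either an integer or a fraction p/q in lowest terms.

Part 1: T(2) = 1*(8) - 1*(-23) = 31; iterating: T(2)=31, T(3)=23, T(4)=-8, T(5)=-31, T(6)=-23, T(7)=8, T(8)=31, T(9)=23, T(10)=-8, T(11)=-31; answer -31
Part 2: B1 = -31; c = 8; cross terms: (-22*-17 - 0*-34)=374, (0*-25 - 20*-17)=340, (20*-10 - 8*-25)=0, (8*14 - -3*-10)=82, (-3*30 - -6*14)=-6, (-6*-34 - -22*30)=864; twice the area = |1654| = 1654; area = 827; answer 827
Part 3: B2 = 827; threaded value p + q = 828; d = -26; 1*(-26)^2 - 5*(-26)^1 + 2 = (676) + (130) + (2) = 808; answer 808

808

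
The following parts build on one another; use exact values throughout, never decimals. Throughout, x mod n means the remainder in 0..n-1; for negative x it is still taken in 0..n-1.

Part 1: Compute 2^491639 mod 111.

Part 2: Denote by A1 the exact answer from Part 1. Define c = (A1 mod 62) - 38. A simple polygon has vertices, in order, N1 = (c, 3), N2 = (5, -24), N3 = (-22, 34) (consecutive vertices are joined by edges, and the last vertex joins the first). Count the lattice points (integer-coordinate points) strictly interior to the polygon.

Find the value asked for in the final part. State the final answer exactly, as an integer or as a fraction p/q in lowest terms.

Part 1: squarings mod 111: 2^1=2, 2^2=4, 2^4=16, 2^8=34, 2^16=46, 2^32=7, 2^64=49, 2^128=70, 2^256=16, 2^512=34, 2^1024=46, 2^2048=7, 2^4096=49, 2^8192=70, 2^16384=16, 2^32768=34, 2^65536=46, 2^131072=7, 2^262144=49; 2^491639 = 2^1 * 2^2 * 2^4 * 2^16 * 2^32 * 2^64 * 2^32768 * 2^65536 * 2^131072 * 2^262144 = 5 (mod 111); answer 5
Part 2: A1 = 5; c = -33; cross terms: (-33*-24 - 5*3)=777, (5*34 - -22*-24)=-358, (-22*3 - -33*34)=1056; twice the area = |1475| = 1475; area = 1475/2; boundary points = 1 + 1 + 1 = 3; strictly interior points = area - boundary/2 + 1 = 737; answer 737

737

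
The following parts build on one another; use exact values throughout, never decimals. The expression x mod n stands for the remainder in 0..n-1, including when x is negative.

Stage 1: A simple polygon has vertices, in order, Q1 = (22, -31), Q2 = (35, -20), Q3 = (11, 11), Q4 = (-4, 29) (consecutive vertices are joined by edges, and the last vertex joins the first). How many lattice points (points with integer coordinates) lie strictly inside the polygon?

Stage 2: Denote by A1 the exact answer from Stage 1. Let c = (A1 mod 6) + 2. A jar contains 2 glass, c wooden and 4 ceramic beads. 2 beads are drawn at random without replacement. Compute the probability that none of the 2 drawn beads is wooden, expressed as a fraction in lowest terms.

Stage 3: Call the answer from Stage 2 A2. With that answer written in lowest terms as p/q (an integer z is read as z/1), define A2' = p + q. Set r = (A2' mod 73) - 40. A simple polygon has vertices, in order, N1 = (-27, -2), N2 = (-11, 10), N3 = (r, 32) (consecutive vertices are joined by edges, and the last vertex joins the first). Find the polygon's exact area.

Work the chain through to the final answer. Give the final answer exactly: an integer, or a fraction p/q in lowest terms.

Stage 1: cross terms: (22*-20 - 35*-31)=645, (35*11 - 11*-20)=605, (11*29 - -4*11)=363, (-4*-31 - 22*29)=-514; twice the area = |1099| = 1099; area = 1099/2; boundary points = 1 + 1 + 3 + 2 = 7; strictly interior points = area - boundary/2 + 1 = 547; answer 547
Stage 2: A1 = 547; c = 3; total draws C(9,2) = 36; favorable C(6,2) = 15; P = 5/12; answer 5/12
Stage 3: A2 = 5/12; threaded value p + q = 17; r = -23; cross terms: (-27*10 - -11*-2)=-292, (-11*32 - -23*10)=-122, (-23*-2 - -27*32)=910; twice the area = |496| = 496; area = 248; answer 248

248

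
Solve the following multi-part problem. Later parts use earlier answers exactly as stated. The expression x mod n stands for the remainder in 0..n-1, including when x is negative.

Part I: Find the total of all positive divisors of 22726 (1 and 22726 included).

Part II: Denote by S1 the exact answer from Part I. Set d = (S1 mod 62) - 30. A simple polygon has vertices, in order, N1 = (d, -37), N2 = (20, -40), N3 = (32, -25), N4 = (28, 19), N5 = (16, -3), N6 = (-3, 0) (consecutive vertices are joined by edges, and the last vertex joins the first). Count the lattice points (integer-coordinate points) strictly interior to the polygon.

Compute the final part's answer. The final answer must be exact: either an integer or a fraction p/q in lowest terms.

Part I: 22726 = 2 * 11 * 1033; sigma = (1 + 2) * (1 + 11) * (1 + 1033) = 3 * 12 * 1034 = 37224; answer 37224
Part II: S1 = 37224; d = -6; cross terms: (-6*-40 - 20*-37)=980, (20*-25 - 32*-40)=780, (32*19 - 28*-25)=1308, (28*-3 - 16*19)=-388, (16*0 - -3*-3)=-9, (-3*-37 - -6*0)=111; twice the area = |2782| = 2782; area = 1391; boundary points = 1 + 3 + 4 + 2 + 1 + 1 = 12; strictly interior points = area - boundary/2 + 1 = 1386; answer 1386

1386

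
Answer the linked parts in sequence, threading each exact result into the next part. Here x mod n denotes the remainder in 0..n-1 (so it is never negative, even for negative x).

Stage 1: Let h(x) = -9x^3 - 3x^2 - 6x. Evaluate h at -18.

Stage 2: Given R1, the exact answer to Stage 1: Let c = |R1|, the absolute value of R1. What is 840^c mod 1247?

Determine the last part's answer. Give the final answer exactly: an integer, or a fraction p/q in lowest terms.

Stage 1: -9*(-18)^3 - 3*(-18)^2 - 6*(-18)^1 = (52488) + (-972) + (108) = 51624; answer 51624
Stage 2: R1 = 51624; c = 51624; squarings mod 1247: 840^1=840, 840^2=1045, 840^4=900, 840^8=697, 840^16=726, 840^32=842, 840^64=668, 840^128=1045, 840^256=900, 840^512=697, 840^1024=726, 840^2048=842, 840^4096=668, 840^8192=1045, 840^16384=900, 840^32768=697; 840^51624 = 840^8 * 840^32 * 840^128 * 840^256 * 840^2048 * 840^16384 * 840^32768 = 262 (mod 1247); answer 262

262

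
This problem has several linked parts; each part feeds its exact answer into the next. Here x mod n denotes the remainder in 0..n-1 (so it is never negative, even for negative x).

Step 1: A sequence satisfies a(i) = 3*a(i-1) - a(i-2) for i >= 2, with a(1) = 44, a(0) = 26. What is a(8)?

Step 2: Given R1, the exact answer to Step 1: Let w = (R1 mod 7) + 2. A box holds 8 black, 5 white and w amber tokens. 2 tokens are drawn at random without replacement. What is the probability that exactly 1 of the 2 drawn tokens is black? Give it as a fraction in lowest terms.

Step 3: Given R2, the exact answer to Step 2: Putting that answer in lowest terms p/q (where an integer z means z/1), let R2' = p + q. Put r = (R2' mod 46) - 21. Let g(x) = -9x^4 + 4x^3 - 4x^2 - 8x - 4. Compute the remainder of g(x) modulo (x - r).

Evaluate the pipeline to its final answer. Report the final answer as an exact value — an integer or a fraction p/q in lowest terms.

-607108

Step 1: a(2) = 3*(44) - 1*(26) = 106; iterating: a(2)=106, a(3)=274, a(4)=716, a(5)=1874, a(6)=4906, a(7)=12844, a(8)=33626; answer 33626
Step 2: R1 = 33626; w = 7; total draws C(20,2) = 190; favorable C(8,1)*C(12,1) = 96; P = 48/95; answer 48/95
Step 3: R2 = 48/95; threaded value p + q = 143; r = -16; remainder = value at the root: -9*(-16)^4 + 4*(-16)^3 - 4*(-16)^2 - 8*(-16)^1 - 4 = (-589824) + (-16384) + (-1024) + (128) + (-4) = -607108; answer -607108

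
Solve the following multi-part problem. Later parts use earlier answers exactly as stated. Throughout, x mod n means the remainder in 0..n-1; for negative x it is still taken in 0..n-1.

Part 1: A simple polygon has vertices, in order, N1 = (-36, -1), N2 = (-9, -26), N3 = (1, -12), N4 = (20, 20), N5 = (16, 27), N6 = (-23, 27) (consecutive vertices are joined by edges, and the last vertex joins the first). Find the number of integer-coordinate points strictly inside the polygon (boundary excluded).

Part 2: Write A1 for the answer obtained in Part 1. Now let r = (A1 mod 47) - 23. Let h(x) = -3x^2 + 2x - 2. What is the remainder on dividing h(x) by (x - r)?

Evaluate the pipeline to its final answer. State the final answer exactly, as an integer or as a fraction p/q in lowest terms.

-343

Part 1: cross terms: (-36*-26 - -9*-1)=927, (-9*-12 - 1*-26)=134, (1*20 - 20*-12)=260, (20*27 - 16*20)=220, (16*27 - -23*27)=1053, (-23*-1 - -36*27)=995; twice the area = |3589| = 3589; area = 3589/2; boundary points = 1 + 2 + 1 + 1 + 39 + 1 = 45; strictly interior points = area - boundary/2 + 1 = 1773; answer 1773
Part 2: A1 = 1773; r = 11; remainder = value at the root: -3*(11)^2 + 2*(11)^1 - 2 = (-363) + (22) + (-2) = -343; answer -343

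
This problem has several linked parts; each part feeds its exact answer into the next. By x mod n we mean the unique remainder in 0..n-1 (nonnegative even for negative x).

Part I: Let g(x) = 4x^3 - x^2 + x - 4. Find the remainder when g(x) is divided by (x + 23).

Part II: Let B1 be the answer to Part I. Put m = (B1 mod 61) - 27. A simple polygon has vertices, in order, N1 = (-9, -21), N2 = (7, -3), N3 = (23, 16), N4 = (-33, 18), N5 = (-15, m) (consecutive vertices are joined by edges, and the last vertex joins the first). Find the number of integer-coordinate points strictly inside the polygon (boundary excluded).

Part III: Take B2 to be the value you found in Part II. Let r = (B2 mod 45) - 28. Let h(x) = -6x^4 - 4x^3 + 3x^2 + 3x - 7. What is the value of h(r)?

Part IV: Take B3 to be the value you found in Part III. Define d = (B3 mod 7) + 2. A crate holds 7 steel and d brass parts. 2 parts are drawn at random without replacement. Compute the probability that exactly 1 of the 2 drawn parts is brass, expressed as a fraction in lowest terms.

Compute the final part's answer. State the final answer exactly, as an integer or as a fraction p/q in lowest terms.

35/66

Part I: remainder = value at the root: 4*(-23)^3 - 1*(-23)^2 + 1*(-23)^1 - 4 = (-48668) + (-529) + (-23) + (-4) = -49224; answer -49224
Part II: B1 = -49224; m = -24; cross terms: (-9*-3 - 7*-21)=174, (7*16 - 23*-3)=181, (23*18 - -33*16)=942, (-33*-24 - -15*18)=1062, (-15*-21 - -9*-24)=99; twice the area = |2458| = 2458; area = 1229; boundary points = 2 + 1 + 2 + 6 + 3 = 14; strictly interior points = area - boundary/2 + 1 = 1223; answer 1223
Part III: B2 = 1223; r = -20; -6*(-20)^4 - 4*(-20)^3 + 3*(-20)^2 + 3*(-20)^1 - 7 = (-960000) + (32000) + (1200) + (-60) + (-7) = -926867; answer -926867
Part IV: B3 = -926867; d = 5; total draws C(12,2) = 66; favorable C(5,1)*C(7,1) = 35; P = 35/66; answer 35/66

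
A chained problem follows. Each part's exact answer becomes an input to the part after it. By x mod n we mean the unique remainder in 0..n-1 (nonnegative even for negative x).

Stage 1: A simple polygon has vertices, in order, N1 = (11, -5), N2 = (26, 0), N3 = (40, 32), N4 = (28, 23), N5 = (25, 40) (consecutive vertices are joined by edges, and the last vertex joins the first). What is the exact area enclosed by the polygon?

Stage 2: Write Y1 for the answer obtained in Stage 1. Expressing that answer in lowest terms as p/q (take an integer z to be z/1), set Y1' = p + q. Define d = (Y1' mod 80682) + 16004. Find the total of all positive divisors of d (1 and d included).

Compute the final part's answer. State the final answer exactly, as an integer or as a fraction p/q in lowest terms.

44850

Stage 1: cross terms: (11*0 - 26*-5)=130, (26*32 - 40*0)=832, (40*23 - 28*32)=24, (28*40 - 25*23)=545, (25*-5 - 11*40)=-565; twice the area = |966| = 966; area = 483; answer 483
Stage 2: Y1 = 483; threaded value p + q = 484; d = 16488; 16488 = 2^3 * 3^2 * 229; sigma = (1 + 2 + 4 + 8) * (1 + 3 + 9) * (1 + 229) = 15 * 13 * 230 = 44850; answer 44850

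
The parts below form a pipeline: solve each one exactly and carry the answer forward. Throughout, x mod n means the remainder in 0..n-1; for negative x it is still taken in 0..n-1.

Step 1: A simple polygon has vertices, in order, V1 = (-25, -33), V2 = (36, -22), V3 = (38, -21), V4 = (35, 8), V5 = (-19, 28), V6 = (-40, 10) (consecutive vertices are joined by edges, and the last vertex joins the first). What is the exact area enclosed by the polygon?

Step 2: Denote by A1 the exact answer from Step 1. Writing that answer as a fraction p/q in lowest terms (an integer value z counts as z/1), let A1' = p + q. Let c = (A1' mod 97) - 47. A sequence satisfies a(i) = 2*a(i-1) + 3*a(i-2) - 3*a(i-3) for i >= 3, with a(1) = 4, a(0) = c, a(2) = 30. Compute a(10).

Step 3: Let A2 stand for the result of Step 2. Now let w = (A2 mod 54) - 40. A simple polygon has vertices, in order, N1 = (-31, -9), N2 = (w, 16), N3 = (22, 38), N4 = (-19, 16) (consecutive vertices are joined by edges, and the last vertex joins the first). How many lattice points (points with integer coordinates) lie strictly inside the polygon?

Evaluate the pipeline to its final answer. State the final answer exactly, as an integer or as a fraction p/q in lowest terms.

351

Step 1: cross terms: (-25*-22 - 36*-33)=1738, (36*-21 - 38*-22)=80, (38*8 - 35*-21)=1039, (35*28 - -19*8)=1132, (-19*10 - -40*28)=930, (-40*-33 - -25*10)=1570; twice the area = |6489| = 6489; area = 6489/2; answer 6489/2
Step 2: A1 = 6489/2; threaded value p + q = 6491; c = 42; a(3) = 2*(30) + 3*(4) - 3*(42) = -54; iterating: a(3)=-54, a(4)=-30, a(5)=-312, a(6)=-552, a(7)=-1950, a(8)=-4620, a(9)=-13434, a(10)=-34878; answer -34878
Step 3: A2 = -34878; w = -34; cross terms: (-31*16 - -34*-9)=-802, (-34*38 - 22*16)=-1644, (22*16 - -19*38)=1074, (-19*-9 - -31*16)=667; twice the area = |-705| = 705; area = 705/2; boundary points = 1 + 2 + 1 + 1 = 5; strictly interior points = area - boundary/2 + 1 = 351; answer 351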